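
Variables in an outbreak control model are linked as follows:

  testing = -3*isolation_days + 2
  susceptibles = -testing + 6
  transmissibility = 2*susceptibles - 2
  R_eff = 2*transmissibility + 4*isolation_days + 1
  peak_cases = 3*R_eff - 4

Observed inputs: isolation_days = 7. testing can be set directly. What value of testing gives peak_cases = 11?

Intervening on testing fixes its value directly, overriding its dependence on isolation_days.
Substituting into the transmissibility equation gives transmissibility = -2*testing + 10.
So R_eff = -4*testing + 49.
peak_cases becomes -12*testing + 143.
Solve -12*testing + 143 = 11: testing = (11 - 143) / -12 = 11.

testing = 11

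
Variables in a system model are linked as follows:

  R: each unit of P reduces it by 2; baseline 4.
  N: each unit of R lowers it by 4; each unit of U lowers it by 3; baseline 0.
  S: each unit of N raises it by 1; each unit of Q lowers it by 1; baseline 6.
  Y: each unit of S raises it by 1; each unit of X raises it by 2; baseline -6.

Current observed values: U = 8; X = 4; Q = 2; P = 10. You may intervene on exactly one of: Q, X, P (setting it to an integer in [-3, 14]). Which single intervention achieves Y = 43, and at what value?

Intervening on Q: with other inputs at their observed values, Y = -Q + 48. Solving for 43 gives Q = 5, within [-3, 14].
Intervening on X: Y = 2*X + 38. Reaching 43 requires X = 5/2, not an integer.
Intervening on P: Y = 8*P - 34. Reaching 43 requires P = 77/8, not an integer.

set Q = 5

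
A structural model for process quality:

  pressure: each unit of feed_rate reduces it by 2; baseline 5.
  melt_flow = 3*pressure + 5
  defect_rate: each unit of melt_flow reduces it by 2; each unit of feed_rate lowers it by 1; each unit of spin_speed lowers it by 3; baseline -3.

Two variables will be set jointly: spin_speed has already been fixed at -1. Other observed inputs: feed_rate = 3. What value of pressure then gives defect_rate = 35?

With spin_speed held at -1:
Intervening on pressure fixes its value directly, overriding its dependence on feed_rate.
Substituting into the defect_rate equation gives defect_rate = -6*pressure - 13.
Solve -6*pressure - 13 = 35: pressure = (35 + 13) / -6 = -8.

pressure = -8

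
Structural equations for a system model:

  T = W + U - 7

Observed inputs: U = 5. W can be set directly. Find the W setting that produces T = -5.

W = -3

Substituting into the T equation gives T = W - 2.
Solve W - 2 = -5: W = (-5 + 2) / 1 = -3.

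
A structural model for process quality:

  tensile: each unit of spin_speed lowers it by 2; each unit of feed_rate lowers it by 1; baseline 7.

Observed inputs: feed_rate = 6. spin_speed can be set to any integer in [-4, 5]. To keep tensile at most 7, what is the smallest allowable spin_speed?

Substituting into the tensile equation gives tensile = -2*spin_speed + 1.
Require -2*spin_speed + 1 ≤ 7, so spin_speed ≥ -3.
The smallest integer in [-4, 5] satisfying this is -3.

spin_speed = -3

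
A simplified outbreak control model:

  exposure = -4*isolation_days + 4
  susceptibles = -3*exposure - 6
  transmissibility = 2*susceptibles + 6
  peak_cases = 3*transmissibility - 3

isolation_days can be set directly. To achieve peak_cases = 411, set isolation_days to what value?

isolation_days = 7

Substituting into the susceptibles equation gives susceptibles = 12*isolation_days - 18.
So transmissibility = 24*isolation_days - 30.
peak_cases becomes 72*isolation_days - 93.
Solve 72*isolation_days - 93 = 411: isolation_days = (411 + 93) / 72 = 7.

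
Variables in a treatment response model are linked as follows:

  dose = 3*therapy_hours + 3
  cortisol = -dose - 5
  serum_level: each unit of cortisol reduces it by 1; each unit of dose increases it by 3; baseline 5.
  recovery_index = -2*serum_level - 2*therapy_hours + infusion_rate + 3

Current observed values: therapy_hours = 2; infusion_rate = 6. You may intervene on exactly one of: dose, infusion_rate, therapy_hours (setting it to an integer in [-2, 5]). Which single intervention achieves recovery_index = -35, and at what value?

Intervening on dose: recovery_index = -8*dose - 15. Reaching -35 requires dose = 5/2, not an integer.
Intervening on infusion_rate: recovery_index = infusion_rate - 93. Reaching -35 requires infusion_rate = 58, outside [-2, 5].
Intervening on therapy_hours: with other inputs at their observed values, recovery_index = -26*therapy_hours - 35. Solving for -35 gives therapy_hours = 0, within [-2, 5].

set therapy_hours = 0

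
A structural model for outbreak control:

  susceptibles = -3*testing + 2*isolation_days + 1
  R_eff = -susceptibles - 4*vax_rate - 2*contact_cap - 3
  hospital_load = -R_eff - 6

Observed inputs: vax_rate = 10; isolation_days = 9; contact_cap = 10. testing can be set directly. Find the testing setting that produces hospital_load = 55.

testing = 7

Substituting into the susceptibles equation gives susceptibles = -3*testing + 19.
Substituting into the R_eff equation gives R_eff = 3*testing - 82.
Substituting into the hospital_load equation gives hospital_load = -3*testing + 76.
Solve -3*testing + 76 = 55: testing = (55 - 76) / -3 = 7.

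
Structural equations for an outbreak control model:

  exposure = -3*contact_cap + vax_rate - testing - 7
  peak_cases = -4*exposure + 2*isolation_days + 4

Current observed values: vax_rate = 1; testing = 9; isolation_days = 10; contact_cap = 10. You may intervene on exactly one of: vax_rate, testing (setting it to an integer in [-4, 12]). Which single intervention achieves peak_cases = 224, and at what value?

Intervening on vax_rate: with other inputs at their observed values, peak_cases = -4*vax_rate + 208. Solving for 224 gives vax_rate = -4, within [-4, 12].
Intervening on testing: peak_cases = 4*testing + 168. Reaching 224 requires testing = 14, outside [-4, 12].

set vax_rate = -4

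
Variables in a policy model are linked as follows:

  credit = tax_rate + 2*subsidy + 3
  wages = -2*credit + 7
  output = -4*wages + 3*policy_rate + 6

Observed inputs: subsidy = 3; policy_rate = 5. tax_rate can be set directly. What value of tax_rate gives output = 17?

tax_rate = -6

Substituting into the credit equation gives credit = tax_rate + 9.
Substituting into the wages equation gives wages = -2*tax_rate - 11.
Substituting into the output equation gives output = 8*tax_rate + 65.
Solve 8*tax_rate + 65 = 17: tax_rate = (17 - 65) / 8 = -6.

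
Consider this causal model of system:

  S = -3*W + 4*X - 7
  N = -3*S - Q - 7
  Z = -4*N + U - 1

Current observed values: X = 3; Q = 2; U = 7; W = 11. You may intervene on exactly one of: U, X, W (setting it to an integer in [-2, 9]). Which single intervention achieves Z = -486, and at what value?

Intervening on U: Z = U - 301. Reaching -486 requires U = -185, outside [-2, 9].
Intervening on X: with other inputs at their observed values, Z = 48*X - 438. Solving for -486 gives X = -1, within [-2, 9].
Intervening on W: Z = -36*W + 102. Reaching -486 requires W = 49/3, not an integer.

set X = -1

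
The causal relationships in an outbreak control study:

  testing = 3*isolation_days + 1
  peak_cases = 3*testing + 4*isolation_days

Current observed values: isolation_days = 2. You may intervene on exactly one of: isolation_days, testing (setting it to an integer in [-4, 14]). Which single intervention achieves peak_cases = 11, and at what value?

set testing = 1

Intervening on isolation_days: peak_cases = 13*isolation_days + 3. Reaching 11 requires isolation_days = 8/13, not an integer.
Intervening on testing: with other inputs at their observed values, peak_cases = 3*testing + 8. Solving for 11 gives testing = 1, within [-4, 14].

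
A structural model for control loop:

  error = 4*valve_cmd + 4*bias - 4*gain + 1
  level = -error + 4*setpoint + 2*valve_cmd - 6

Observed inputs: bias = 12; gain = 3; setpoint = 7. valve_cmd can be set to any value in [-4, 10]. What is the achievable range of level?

-35 to -7

Substituting into the error equation gives error = 4*valve_cmd + 37.
Substituting into the level equation gives level = -2*valve_cmd - 15.
Linear in valve_cmd, so extremes are at the endpoints: valve_cmd = -4 gives level = -7; valve_cmd = 10 gives level = -35.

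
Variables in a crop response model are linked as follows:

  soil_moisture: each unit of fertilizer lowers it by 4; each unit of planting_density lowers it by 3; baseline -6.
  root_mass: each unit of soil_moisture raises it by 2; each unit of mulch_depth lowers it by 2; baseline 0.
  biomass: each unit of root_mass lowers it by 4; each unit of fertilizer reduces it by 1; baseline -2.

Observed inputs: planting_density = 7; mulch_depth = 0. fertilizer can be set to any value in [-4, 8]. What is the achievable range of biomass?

90 to 462

Substituting into the soil_moisture equation gives soil_moisture = -4*fertilizer - 27.
Substituting into the root_mass equation gives root_mass = -8*fertilizer - 54.
biomass becomes 31*fertilizer + 214.
Linear in fertilizer, so extremes are at the endpoints: fertilizer = -4 gives biomass = 90; fertilizer = 8 gives biomass = 462.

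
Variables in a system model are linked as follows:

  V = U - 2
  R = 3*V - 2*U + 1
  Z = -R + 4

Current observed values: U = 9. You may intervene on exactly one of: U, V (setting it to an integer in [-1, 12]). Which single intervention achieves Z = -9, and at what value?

Intervening on U: Z = -U + 9. Reaching -9 requires U = 18, outside [-1, 12].
Intervening on V: with other inputs at their observed values, Z = -3*V + 21. Solving for -9 gives V = 10, within [-1, 12].

set V = 10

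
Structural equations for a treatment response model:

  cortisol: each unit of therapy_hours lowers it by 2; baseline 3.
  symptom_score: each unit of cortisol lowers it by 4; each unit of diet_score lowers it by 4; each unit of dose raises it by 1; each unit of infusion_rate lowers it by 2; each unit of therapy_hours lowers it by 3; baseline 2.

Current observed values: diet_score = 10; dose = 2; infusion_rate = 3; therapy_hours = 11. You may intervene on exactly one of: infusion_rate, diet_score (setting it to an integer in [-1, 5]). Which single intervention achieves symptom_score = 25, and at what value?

set diet_score = 4

Intervening on infusion_rate: symptom_score = -2*infusion_rate + 7. Reaching 25 requires infusion_rate = -9, outside [-1, 5].
Intervening on diet_score: with other inputs at their observed values, symptom_score = -4*diet_score + 41. Solving for 25 gives diet_score = 4, within [-1, 5].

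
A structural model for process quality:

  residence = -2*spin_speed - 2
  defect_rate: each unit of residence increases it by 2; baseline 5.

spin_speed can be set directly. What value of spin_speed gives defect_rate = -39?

Substituting into the defect_rate equation gives defect_rate = -4*spin_speed + 1.
Solve -4*spin_speed + 1 = -39: spin_speed = (-39 - 1) / -4 = 10.

spin_speed = 10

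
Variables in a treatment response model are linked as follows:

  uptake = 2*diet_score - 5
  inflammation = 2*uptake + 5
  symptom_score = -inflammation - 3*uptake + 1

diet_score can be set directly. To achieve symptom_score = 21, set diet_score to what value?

Substituting into the inflammation equation gives inflammation = 4*diet_score - 5.
Substituting into the symptom_score equation gives symptom_score = -10*diet_score + 21.
Solve -10*diet_score + 21 = 21: diet_score = (21 - 21) / -10 = 0.

diet_score = 0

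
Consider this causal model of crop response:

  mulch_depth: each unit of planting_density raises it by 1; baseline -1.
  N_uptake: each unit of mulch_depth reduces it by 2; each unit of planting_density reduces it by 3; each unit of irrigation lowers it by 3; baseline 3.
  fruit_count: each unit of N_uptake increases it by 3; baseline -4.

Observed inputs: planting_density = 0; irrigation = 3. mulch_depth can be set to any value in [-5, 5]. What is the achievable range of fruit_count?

Intervening on mulch_depth fixes its value directly, overriding its dependence on planting_density.
Substituting into the N_uptake equation gives N_uptake = -2*mulch_depth - 6.
Substituting into the fruit_count equation gives fruit_count = -6*mulch_depth - 22.
Linear in mulch_depth, so extremes are at the endpoints: mulch_depth = -5 gives fruit_count = 8; mulch_depth = 5 gives fruit_count = -52.

-52 to 8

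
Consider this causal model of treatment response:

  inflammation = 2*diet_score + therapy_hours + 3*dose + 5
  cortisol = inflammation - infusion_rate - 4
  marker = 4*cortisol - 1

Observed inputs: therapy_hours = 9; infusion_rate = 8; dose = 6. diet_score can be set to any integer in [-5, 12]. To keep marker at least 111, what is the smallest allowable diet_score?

diet_score = 4

Substituting into the inflammation equation gives inflammation = 2*diet_score + 32.
So cortisol = 2*diet_score + 20.
Substituting into the marker equation gives marker = 8*diet_score + 79.
Require 8*diet_score + 79 ≥ 111, so diet_score ≥ 4.
The smallest integer in [-5, 12] satisfying this is 4.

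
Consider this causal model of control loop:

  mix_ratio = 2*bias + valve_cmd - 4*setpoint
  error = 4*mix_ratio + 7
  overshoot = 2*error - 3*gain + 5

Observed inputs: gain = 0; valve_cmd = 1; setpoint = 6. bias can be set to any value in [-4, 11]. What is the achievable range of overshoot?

Substituting into the mix_ratio equation gives mix_ratio = 2*bias - 23.
Substituting into the error equation gives error = 8*bias - 85.
Substituting into the overshoot equation gives overshoot = 16*bias - 165.
Linear in bias, so extremes are at the endpoints: bias = -4 gives overshoot = -229; bias = 11 gives overshoot = 11.

-229 to 11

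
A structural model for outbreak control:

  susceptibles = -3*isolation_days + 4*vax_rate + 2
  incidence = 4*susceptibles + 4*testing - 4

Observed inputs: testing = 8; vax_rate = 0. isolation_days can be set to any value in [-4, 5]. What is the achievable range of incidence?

Substituting into the susceptibles equation gives susceptibles = -3*isolation_days + 2.
incidence becomes -12*isolation_days + 36.
Linear in isolation_days, so extremes are at the endpoints: isolation_days = -4 gives incidence = 84; isolation_days = 5 gives incidence = -24.

-24 to 84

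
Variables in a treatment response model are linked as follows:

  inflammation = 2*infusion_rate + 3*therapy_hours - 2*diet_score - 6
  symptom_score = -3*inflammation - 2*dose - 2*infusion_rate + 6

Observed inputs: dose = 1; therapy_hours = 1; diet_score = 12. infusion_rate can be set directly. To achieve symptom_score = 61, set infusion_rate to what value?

Substituting into the inflammation equation gives inflammation = 2*infusion_rate - 27.
Substituting into the symptom_score equation gives symptom_score = -8*infusion_rate + 85.
Solve -8*infusion_rate + 85 = 61: infusion_rate = (61 - 85) / -8 = 3.

infusion_rate = 3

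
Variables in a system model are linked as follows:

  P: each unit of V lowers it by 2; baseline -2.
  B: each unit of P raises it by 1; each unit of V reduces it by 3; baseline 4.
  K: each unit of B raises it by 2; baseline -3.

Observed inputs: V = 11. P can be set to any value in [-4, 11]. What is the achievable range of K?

-69 to -39

Intervening on P fixes its value directly, overriding its dependence on V.
Substituting into the B equation gives B = P - 29.
K becomes 2*P - 61.
Linear in P, so extremes are at the endpoints: P = -4 gives K = -69; P = 11 gives K = -39.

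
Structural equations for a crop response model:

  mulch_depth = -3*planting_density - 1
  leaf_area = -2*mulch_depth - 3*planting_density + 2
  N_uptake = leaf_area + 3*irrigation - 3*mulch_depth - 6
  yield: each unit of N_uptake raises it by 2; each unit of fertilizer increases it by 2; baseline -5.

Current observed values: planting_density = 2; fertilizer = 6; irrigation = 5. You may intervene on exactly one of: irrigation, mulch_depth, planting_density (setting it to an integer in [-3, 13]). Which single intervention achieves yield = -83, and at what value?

Intervening on irrigation: yield = 6*irrigation + 57. Reaching -83 requires irrigation = -70/3, not an integer.
Intervening on mulch_depth: with other inputs at their observed values, yield = -10*mulch_depth + 17. Solving for -83 gives mulch_depth = 10, within [-3, 13].
Intervening on planting_density: yield = 24*planting_density + 39. Reaching -83 requires planting_density = -61/12, not an integer.

set mulch_depth = 10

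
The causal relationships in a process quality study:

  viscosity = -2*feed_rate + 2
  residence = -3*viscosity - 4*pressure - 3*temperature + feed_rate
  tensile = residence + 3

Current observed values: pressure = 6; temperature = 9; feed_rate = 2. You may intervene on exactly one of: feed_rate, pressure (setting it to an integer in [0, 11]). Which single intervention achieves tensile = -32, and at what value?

set pressure = 4

Intervening on feed_rate: tensile = 7*feed_rate - 54. Reaching -32 requires feed_rate = 22/7, not an integer.
Intervening on pressure: with other inputs at their observed values, tensile = -4*pressure - 16. Solving for -32 gives pressure = 4, within [0, 11].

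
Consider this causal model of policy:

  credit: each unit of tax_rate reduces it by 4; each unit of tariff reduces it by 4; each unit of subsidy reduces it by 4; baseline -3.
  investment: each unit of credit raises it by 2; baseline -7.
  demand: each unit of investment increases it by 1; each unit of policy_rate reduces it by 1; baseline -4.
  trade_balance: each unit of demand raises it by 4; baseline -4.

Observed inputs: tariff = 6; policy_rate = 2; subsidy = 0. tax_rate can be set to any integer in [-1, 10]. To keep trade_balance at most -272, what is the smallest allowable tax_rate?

tax_rate = 0

Substituting into the credit equation gives credit = -4*tax_rate - 27.
Substituting into the investment equation gives investment = -8*tax_rate - 61.
Substituting into the demand equation gives demand = -8*tax_rate - 67.
Substituting into the trade_balance equation gives trade_balance = -32*tax_rate - 272.
Require -32*tax_rate - 272 ≤ -272, so tax_rate ≥ 0.
The smallest integer in [-1, 10] satisfying this is 0.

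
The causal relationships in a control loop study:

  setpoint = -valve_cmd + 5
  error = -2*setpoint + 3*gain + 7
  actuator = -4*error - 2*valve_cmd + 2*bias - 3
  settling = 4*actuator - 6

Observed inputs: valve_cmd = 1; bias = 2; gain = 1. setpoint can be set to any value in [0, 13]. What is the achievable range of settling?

Intervening on setpoint fixes its value directly, overriding its dependence on valve_cmd.
Substituting into the error equation gives error = -2*setpoint + 10.
So actuator = 8*setpoint - 41.
Substituting into the settling equation gives settling = 32*setpoint - 170.
Linear in setpoint, so extremes are at the endpoints: setpoint = 0 gives settling = -170; setpoint = 13 gives settling = 246.

-170 to 246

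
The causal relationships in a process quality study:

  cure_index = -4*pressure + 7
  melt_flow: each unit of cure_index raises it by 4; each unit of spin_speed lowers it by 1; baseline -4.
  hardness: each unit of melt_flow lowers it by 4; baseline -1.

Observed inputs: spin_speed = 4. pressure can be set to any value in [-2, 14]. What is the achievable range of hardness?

-209 to 815

Substituting into the melt_flow equation gives melt_flow = -16*pressure + 20.
So hardness = 64*pressure - 81.
Linear in pressure, so extremes are at the endpoints: pressure = -2 gives hardness = -209; pressure = 14 gives hardness = 815.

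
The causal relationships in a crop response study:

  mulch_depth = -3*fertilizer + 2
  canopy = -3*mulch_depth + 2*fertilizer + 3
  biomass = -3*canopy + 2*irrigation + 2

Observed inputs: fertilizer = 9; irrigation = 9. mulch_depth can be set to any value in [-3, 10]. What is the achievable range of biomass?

-70 to 47

Intervening on mulch_depth fixes its value directly, overriding its dependence on fertilizer.
Substituting into the canopy equation gives canopy = -3*mulch_depth + 21.
This gives biomass = 9*mulch_depth - 43.
Linear in mulch_depth, so extremes are at the endpoints: mulch_depth = -3 gives biomass = -70; mulch_depth = 10 gives biomass = 47.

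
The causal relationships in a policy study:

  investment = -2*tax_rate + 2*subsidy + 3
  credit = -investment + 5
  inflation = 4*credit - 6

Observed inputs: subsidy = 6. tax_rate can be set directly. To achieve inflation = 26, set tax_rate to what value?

Substituting into the investment equation gives investment = -2*tax_rate + 15.
Substituting into the credit equation gives credit = 2*tax_rate - 10.
inflation becomes 8*tax_rate - 46.
Solve 8*tax_rate - 46 = 26: tax_rate = (26 + 46) / 8 = 9.

tax_rate = 9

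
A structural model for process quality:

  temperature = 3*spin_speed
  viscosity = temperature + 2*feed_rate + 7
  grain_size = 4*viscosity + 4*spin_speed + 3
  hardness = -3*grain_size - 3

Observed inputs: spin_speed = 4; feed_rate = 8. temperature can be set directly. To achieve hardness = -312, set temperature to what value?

temperature = -2

Intervening on temperature fixes its value directly, overriding its dependence on spin_speed.
Substituting into the viscosity equation gives viscosity = temperature + 23.
Substituting into the grain_size equation gives grain_size = 4*temperature + 111.
Substituting into the hardness equation gives hardness = -12*temperature - 336.
Solve -12*temperature - 336 = -312: temperature = (-312 + 336) / -12 = -2.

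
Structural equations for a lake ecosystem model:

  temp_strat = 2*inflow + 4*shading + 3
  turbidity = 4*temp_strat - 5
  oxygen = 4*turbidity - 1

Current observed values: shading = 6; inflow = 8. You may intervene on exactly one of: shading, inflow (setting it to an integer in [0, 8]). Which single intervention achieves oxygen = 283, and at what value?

Intervening on shading: with other inputs at their observed values, oxygen = 64*shading + 283. Solving for 283 gives shading = 0, within [0, 8].
Intervening on inflow: oxygen = 32*inflow + 411. Reaching 283 requires inflow = -4, outside [0, 8].

set shading = 0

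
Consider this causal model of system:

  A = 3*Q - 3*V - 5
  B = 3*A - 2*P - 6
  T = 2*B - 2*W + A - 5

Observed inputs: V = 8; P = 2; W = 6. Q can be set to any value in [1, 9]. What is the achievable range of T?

-219 to -51

Substituting into the A equation gives A = 3*Q - 29.
This gives B = 9*Q - 97.
This gives T = 21*Q - 240.
Linear in Q, so extremes are at the endpoints: Q = 1 gives T = -219; Q = 9 gives T = -51.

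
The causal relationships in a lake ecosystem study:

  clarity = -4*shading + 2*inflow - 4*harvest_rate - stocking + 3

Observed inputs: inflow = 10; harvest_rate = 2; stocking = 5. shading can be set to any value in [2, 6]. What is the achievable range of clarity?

Substituting into the clarity equation gives clarity = -4*shading + 10.
Linear in shading, so extremes are at the endpoints: shading = 2 gives clarity = 2; shading = 6 gives clarity = -14.

-14 to 2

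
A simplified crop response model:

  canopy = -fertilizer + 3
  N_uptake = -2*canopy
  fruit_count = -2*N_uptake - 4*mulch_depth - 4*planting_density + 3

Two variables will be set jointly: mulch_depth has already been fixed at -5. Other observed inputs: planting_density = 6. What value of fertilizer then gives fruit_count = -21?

fertilizer = 8

With mulch_depth held at -5:
Substituting into the N_uptake equation gives N_uptake = 2*fertilizer - 6.
This gives fruit_count = -4*fertilizer + 11.
Solve -4*fertilizer + 11 = -21: fertilizer = (-21 - 11) / -4 = 8.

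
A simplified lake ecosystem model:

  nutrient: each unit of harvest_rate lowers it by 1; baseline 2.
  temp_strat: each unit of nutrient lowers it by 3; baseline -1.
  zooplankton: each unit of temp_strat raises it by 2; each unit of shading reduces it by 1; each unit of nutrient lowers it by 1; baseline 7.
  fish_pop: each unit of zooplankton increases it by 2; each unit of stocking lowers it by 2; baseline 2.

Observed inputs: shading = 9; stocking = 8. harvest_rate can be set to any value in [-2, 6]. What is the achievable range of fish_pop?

Substituting into the temp_strat equation gives temp_strat = 3*harvest_rate - 7.
Substituting into the zooplankton equation gives zooplankton = 7*harvest_rate - 18.
So fish_pop = 14*harvest_rate - 50.
Linear in harvest_rate, so extremes are at the endpoints: harvest_rate = -2 gives fish_pop = -78; harvest_rate = 6 gives fish_pop = 34.

-78 to 34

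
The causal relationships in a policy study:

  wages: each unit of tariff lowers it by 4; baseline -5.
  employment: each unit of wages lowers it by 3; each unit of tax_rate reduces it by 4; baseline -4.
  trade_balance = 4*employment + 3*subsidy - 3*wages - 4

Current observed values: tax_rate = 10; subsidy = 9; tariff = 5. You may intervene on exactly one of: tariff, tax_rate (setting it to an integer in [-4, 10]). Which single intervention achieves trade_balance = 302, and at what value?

Intervening on tariff: trade_balance = 60*tariff - 78. Reaching 302 requires tariff = 19/3, not an integer.
Intervening on tax_rate: with other inputs at their observed values, trade_balance = -16*tax_rate + 382. Solving for 302 gives tax_rate = 5, within [-4, 10].

set tax_rate = 5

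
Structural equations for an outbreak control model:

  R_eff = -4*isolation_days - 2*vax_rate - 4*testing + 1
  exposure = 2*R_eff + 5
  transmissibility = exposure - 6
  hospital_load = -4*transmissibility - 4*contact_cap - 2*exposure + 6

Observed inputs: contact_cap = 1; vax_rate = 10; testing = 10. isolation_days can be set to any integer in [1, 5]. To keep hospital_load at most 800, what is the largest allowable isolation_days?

isolation_days = 2

Substituting into the R_eff equation gives R_eff = -4*isolation_days - 59.
So exposure = -8*isolation_days - 113.
This gives transmissibility = -8*isolation_days - 119.
This gives hospital_load = 48*isolation_days + 704.
Require 48*isolation_days + 704 ≤ 800, so isolation_days ≤ 2.
The largest integer in [1, 5] satisfying this is 2.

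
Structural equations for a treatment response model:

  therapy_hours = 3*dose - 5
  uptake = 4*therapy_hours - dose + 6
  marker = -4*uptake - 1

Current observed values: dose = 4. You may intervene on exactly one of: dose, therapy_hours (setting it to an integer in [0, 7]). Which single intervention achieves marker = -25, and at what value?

Intervening on dose: marker = -44*dose + 55. Reaching -25 requires dose = 20/11, not an integer.
Intervening on therapy_hours: with other inputs at their observed values, marker = -16*therapy_hours - 9. Solving for -25 gives therapy_hours = 1, within [0, 7].

set therapy_hours = 1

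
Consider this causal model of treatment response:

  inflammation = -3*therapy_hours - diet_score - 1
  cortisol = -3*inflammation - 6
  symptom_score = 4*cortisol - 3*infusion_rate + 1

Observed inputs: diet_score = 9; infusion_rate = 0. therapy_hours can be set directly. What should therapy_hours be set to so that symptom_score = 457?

Substituting into the inflammation equation gives inflammation = -3*therapy_hours - 10.
cortisol becomes 9*therapy_hours + 24.
Substituting into the symptom_score equation gives symptom_score = 36*therapy_hours + 97.
Solve 36*therapy_hours + 97 = 457: therapy_hours = (457 - 97) / 36 = 10.

therapy_hours = 10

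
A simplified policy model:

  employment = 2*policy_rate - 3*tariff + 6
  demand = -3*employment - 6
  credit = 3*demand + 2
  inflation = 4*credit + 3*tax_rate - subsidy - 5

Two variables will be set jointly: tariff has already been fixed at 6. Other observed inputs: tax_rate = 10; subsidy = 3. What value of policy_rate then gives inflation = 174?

policy_rate = 3

With tariff held at 6:
Substituting into the employment equation gives employment = 2*policy_rate - 12.
This gives demand = -6*policy_rate + 30.
This gives credit = -18*policy_rate + 92.
Substituting into the inflation equation gives inflation = -72*policy_rate + 390.
Solve -72*policy_rate + 390 = 174: policy_rate = (174 - 390) / -72 = 3.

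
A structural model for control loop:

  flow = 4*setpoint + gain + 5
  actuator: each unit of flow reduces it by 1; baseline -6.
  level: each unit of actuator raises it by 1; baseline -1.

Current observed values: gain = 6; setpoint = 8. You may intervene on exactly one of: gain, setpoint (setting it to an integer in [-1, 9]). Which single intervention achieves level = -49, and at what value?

Intervening on gain: with other inputs at their observed values, level = -gain - 44. Solving for -49 gives gain = 5, within [-1, 9].
Intervening on setpoint: level = -4*setpoint - 18. Reaching -49 requires setpoint = 31/4, not an integer.

set gain = 5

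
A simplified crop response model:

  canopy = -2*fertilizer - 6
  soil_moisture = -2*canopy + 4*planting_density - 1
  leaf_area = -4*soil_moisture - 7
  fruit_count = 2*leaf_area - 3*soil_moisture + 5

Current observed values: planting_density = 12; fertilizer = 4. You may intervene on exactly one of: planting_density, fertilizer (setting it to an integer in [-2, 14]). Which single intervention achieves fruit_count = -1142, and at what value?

Intervening on planting_density: fruit_count = -44*planting_density - 306. Reaching -1142 requires planting_density = 19, outside [-2, 14].
Intervening on fertilizer: with other inputs at their observed values, fruit_count = -44*fertilizer - 658. Solving for -1142 gives fertilizer = 11, within [-2, 14].

set fertilizer = 11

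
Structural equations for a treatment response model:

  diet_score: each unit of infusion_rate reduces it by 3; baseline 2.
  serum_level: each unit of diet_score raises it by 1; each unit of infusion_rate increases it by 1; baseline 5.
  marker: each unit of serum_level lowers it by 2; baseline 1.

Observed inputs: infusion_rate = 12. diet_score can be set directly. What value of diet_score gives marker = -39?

diet_score = 3

Intervening on diet_score fixes its value directly, overriding its dependence on infusion_rate.
Substituting into the serum_level equation gives serum_level = diet_score + 17.
marker becomes -2*diet_score - 33.
Solve -2*diet_score - 33 = -39: diet_score = (-39 + 33) / -2 = 3.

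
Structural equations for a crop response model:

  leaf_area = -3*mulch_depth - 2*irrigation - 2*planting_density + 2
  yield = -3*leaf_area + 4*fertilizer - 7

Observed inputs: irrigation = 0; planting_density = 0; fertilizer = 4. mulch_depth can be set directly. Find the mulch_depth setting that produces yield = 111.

mulch_depth = 12

Substituting into the leaf_area equation gives leaf_area = -3*mulch_depth + 2.
This gives yield = 9*mulch_depth + 3.
Solve 9*mulch_depth + 3 = 111: mulch_depth = (111 - 3) / 9 = 12.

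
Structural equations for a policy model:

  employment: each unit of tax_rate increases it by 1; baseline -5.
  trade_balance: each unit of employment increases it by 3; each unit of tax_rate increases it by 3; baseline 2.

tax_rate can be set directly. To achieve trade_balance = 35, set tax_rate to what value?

tax_rate = 8

Substituting into the trade_balance equation gives trade_balance = 6*tax_rate - 13.
Solve 6*tax_rate - 13 = 35: tax_rate = (35 + 13) / 6 = 8.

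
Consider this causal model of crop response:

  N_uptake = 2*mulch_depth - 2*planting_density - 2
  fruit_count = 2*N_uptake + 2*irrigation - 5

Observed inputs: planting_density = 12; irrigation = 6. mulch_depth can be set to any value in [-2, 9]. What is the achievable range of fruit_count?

-53 to -9

Substituting into the N_uptake equation gives N_uptake = 2*mulch_depth - 26.
This gives fruit_count = 4*mulch_depth - 45.
Linear in mulch_depth, so extremes are at the endpoints: mulch_depth = -2 gives fruit_count = -53; mulch_depth = 9 gives fruit_count = -9.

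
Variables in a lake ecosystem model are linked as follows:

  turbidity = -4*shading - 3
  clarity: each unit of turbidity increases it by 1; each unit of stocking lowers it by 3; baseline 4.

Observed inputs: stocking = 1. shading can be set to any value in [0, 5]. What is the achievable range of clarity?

-22 to -2

Substituting into the clarity equation gives clarity = -4*shading - 2.
Linear in shading, so extremes are at the endpoints: shading = 0 gives clarity = -2; shading = 5 gives clarity = -22.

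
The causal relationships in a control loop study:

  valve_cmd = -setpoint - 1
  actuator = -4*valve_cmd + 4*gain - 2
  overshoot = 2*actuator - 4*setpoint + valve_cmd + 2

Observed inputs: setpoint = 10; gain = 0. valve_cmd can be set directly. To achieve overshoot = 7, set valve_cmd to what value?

Intervening on valve_cmd fixes its value directly, overriding its dependence on setpoint.
Substituting into the actuator equation gives actuator = -4*valve_cmd - 2.
overshoot becomes -7*valve_cmd - 42.
Solve -7*valve_cmd - 42 = 7: valve_cmd = (7 + 42) / -7 = -7.

valve_cmd = -7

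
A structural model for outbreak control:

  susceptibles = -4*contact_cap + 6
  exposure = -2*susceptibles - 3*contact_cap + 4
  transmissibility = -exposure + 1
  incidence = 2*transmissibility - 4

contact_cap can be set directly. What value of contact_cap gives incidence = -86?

contact_cap = 10

Substituting into the exposure equation gives exposure = 5*contact_cap - 8.
Substituting into the transmissibility equation gives transmissibility = -5*contact_cap + 9.
Substituting into the incidence equation gives incidence = -10*contact_cap + 14.
Solve -10*contact_cap + 14 = -86: contact_cap = (-86 - 14) / -10 = 10.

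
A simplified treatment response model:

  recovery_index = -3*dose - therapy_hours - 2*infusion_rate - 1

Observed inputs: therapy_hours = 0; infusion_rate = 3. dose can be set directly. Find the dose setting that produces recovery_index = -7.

dose = 0

Substituting into the recovery_index equation gives recovery_index = -3*dose - 7.
Solve -3*dose - 7 = -7: dose = (-7 + 7) / -3 = 0.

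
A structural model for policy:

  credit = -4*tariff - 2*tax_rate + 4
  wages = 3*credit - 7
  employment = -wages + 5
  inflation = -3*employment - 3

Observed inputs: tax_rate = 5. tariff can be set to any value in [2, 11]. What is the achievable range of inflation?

-489 to -165

Substituting into the credit equation gives credit = -4*tariff - 6.
This gives wages = -12*tariff - 25.
This gives employment = 12*tariff + 30.
Substituting into the inflation equation gives inflation = -36*tariff - 93.
Linear in tariff, so extremes are at the endpoints: tariff = 2 gives inflation = -165; tariff = 11 gives inflation = -489.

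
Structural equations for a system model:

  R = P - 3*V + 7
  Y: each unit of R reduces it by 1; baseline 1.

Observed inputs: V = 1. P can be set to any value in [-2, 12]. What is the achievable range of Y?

-15 to -1

Substituting into the R equation gives R = P + 4.
Substituting into the Y equation gives Y = -P - 3.
Linear in P, so extremes are at the endpoints: P = -2 gives Y = -1; P = 12 gives Y = -15.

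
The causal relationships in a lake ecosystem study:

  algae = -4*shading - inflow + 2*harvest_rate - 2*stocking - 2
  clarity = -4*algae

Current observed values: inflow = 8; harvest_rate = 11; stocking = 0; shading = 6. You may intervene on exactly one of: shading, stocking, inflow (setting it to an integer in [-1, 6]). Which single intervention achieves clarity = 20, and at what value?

Intervening on shading: clarity = 16*shading - 48. Reaching 20 requires shading = 17/4, not an integer.
Intervening on stocking: clarity = 8*stocking + 48. Reaching 20 requires stocking = -7/2, not an integer.
Intervening on inflow: with other inputs at their observed values, clarity = 4*inflow + 16. Solving for 20 gives inflow = 1, within [-1, 6].

set inflow = 1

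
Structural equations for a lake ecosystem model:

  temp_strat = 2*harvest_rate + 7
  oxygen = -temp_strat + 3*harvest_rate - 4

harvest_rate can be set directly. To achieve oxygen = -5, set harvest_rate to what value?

Substituting into the oxygen equation gives oxygen = harvest_rate - 11.
Solve harvest_rate - 11 = -5: harvest_rate = (-5 + 11) / 1 = 6.

harvest_rate = 6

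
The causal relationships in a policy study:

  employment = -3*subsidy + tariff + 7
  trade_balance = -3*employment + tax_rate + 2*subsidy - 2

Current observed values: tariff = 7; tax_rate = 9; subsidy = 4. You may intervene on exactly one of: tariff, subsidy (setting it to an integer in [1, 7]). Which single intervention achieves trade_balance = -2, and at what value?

set subsidy = 3

Intervening on tariff: trade_balance = -3*tariff + 30. Reaching -2 requires tariff = 32/3, not an integer.
Intervening on subsidy: with other inputs at their observed values, trade_balance = 11*subsidy - 35. Solving for -2 gives subsidy = 3, within [1, 7].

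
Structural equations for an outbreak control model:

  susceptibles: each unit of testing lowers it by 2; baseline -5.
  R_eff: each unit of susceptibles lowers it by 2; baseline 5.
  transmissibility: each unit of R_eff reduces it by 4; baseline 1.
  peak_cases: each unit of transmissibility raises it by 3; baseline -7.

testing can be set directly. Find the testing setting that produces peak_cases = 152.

Substituting into the R_eff equation gives R_eff = 4*testing + 15.
Substituting into the transmissibility equation gives transmissibility = -16*testing - 59.
Substituting into the peak_cases equation gives peak_cases = -48*testing - 184.
Solve -48*testing - 184 = 152: testing = (152 + 184) / -48 = -7.

testing = -7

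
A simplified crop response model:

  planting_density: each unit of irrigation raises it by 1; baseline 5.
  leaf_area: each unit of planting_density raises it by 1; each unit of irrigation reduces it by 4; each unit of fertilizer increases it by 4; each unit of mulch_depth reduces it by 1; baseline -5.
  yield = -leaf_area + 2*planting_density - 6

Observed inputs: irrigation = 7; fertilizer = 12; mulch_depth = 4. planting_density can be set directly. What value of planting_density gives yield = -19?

Intervening on planting_density fixes its value directly, overriding its dependence on irrigation.
Substituting into the leaf_area equation gives leaf_area = planting_density + 11.
So yield = planting_density - 17.
Solve planting_density - 17 = -19: planting_density = (-19 + 17) / 1 = -2.

planting_density = -2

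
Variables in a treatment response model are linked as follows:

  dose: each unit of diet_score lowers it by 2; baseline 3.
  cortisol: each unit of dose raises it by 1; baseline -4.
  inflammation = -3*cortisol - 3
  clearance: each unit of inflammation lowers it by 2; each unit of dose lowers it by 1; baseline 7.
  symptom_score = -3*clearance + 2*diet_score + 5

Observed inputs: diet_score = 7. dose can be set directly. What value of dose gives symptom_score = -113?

Intervening on dose fixes its value directly, overriding its dependence on diet_score.
Substituting into the inflammation equation gives inflammation = -3*dose + 9.
So clearance = 5*dose - 11.
This gives symptom_score = -15*dose + 52.
Solve -15*dose + 52 = -113: dose = (-113 - 52) / -15 = 11.

dose = 11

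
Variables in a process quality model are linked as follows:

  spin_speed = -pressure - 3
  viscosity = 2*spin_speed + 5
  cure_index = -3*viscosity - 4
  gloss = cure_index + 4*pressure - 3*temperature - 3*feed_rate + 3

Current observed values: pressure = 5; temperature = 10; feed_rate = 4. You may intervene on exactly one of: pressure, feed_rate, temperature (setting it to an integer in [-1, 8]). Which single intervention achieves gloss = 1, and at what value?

Intervening on pressure: gloss = 10*pressure - 40. Reaching 1 requires pressure = 41/10, not an integer.
Intervening on feed_rate: with other inputs at their observed values, gloss = -3*feed_rate + 22. Solving for 1 gives feed_rate = 7, within [-1, 8].
Intervening on temperature: gloss = -3*temperature + 40. Reaching 1 requires temperature = 13, outside [-1, 8].

set feed_rate = 7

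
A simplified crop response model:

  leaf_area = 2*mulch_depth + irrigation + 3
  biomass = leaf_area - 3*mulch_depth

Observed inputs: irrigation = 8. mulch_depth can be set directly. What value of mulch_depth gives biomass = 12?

Substituting into the leaf_area equation gives leaf_area = 2*mulch_depth + 11.
Substituting into the biomass equation gives biomass = -mulch_depth + 11.
Solve -mulch_depth + 11 = 12: mulch_depth = (12 - 11) / -1 = -1.

mulch_depth = -1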